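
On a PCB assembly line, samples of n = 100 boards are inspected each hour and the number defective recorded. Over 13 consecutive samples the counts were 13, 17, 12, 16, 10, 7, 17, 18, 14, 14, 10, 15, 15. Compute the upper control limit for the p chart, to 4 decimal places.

p̄ = Σdᵢ / (k·n) = 178 / (13 × 100) = 0.13692
UCL = p̄ + 3·√(p̄(1−p̄)/n) = 0.13692 + 3 × √(0.13692×0.86308/100) = 0.13692 + 3 × 0.03438 = 0.24005

0.2401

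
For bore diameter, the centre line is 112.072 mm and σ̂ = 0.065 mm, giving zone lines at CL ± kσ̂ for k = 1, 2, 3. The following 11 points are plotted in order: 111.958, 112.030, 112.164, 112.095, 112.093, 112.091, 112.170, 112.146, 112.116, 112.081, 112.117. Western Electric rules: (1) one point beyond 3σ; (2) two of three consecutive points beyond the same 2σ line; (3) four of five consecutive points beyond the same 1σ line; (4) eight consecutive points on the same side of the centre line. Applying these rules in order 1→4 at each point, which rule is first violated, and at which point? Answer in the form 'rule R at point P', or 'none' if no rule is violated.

rule 4 at point 10

Zone of each point (C = within 1σ̂, B = 1σ̂–2σ̂, A = 2σ̂–3σ̂, * = beyond 3σ̂; sign = side of CL): 1:-B, 2:-C, 3:+B, 4:+C, 5:+C, 6:+C, 7:+B, 8:+B, 9:+C, 10:+C, 11:+C
Rule 4 (eight consecutive points on the same side of the centre line) is satisfied at point 10.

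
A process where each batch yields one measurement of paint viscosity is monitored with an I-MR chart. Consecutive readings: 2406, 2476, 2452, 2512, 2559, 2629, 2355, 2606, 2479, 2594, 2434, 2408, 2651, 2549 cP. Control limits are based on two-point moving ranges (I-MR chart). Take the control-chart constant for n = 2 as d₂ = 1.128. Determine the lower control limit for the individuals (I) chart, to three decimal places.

2186.867

X̄ = (2406 + 2476 + 2452 + 2512 + 2559 + 2629 + 2355 + 2606 + 2479 + 2594 + 2434 + 2408 + 2651 + 2549) / 14 = 2507.8571
Moving ranges: 70, 24, 60, 47, 70, 274, 251, 127, 115, 160, 26, 243, 102; M̄R̄ = 1569.0000 / 13 = 120.6923
LCL = X̄ − 3·M̄R̄/d₂ = 2507.8571 − 3 × 120.6923 / 1.128 = 2186.8670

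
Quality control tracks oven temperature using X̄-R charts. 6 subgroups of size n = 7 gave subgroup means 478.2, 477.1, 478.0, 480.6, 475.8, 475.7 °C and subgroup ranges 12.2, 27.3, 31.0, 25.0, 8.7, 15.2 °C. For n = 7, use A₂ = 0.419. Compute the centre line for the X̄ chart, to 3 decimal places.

X̄̄ = (478.2 + 477.1 + 478.0 + 480.6 + 475.8 + 475.7) / 6 = 2865.4000 / 6 = 477.5667
CL = X̄̄ = 477.5667

477.567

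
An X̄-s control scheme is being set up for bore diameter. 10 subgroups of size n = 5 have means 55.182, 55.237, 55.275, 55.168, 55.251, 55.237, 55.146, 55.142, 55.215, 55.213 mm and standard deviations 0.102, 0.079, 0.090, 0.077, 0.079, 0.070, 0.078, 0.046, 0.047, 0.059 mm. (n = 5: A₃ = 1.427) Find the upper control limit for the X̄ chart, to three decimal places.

55.310

X̄̄ = (55.182 + 55.237 + 55.275 + 55.168 + 55.251 + 55.237 + 55.146 + 55.142 + 55.215 + 55.213) / 10 = 55.2066
s̄ = (0.102 + 0.079 + 0.090 + 0.077 + 0.079 + 0.070 + 0.078 + 0.046 + 0.047 + 0.059) / 10 = 0.0727
UCL = X̄̄ + A₃·s̄ = 55.2066 + 1.427 × 0.0727 = 55.3103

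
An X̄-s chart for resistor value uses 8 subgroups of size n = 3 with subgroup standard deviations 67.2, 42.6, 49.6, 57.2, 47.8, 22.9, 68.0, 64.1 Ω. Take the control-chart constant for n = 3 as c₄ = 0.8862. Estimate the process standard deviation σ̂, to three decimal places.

s̄ = (67.2 + 42.6 + 49.6 + 57.2 + 47.8 + 22.9 + 68.0 + 64.1) / 8 = 52.4250
σ̂ = s̄ / c₄ = 52.4250 / 0.8862 = 59.1571

59.157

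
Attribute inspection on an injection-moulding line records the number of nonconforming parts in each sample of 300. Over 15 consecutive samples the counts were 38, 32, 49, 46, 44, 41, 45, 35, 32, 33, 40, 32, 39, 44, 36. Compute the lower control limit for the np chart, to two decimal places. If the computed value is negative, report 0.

p̄ = Σdᵢ / (k·n) = 586 / (15 × 300) = 0.13022
LCL = np̄ − 3·√(np̄(1−p̄)) = 39.0667 − 3 × 5.8292 = 21.5791

21.58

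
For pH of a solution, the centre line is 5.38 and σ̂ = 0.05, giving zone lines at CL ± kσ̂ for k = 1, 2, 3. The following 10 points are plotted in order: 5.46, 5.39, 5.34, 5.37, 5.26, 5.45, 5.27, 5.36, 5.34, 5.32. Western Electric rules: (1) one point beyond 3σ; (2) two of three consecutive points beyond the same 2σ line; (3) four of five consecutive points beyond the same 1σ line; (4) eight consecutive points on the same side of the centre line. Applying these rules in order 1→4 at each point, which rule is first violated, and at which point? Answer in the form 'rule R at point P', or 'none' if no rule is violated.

rule 2 at point 7

Zone of each point (C = within 1σ̂, B = 1σ̂–2σ̂, A = 2σ̂–3σ̂, * = beyond 3σ̂; sign = side of CL): 1:+B, 2:+C, 3:-C, 4:-C, 5:-A, 6:+B, 7:-A, 8:-C, 9:-C, 10:-B
Rule 2 (two of three consecutive points beyond the same 2σ limit) is satisfied at point 7.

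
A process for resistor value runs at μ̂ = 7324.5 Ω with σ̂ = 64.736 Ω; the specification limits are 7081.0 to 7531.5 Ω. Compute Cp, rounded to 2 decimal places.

1.16

Cp = (USL − LSL) / (6σ̂) = (7531.5 − 7081.0) / (6 × 64.736) = 450.5000 / 388.4160 = 1.1598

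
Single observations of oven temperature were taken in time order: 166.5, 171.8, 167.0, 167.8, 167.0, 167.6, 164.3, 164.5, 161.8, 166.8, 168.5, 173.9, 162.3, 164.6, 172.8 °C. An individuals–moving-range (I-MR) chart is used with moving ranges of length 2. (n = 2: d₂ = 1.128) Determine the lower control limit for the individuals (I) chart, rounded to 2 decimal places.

X̄ = (166.5 + 171.8 + 167.0 + 167.8 + 167.0 + 167.6 + 164.3 + 164.5 + 161.8 + 166.8 + 168.5 + 173.9 + 162.3 + 164.6 + 172.8) / 15 = 167.1467
Moving ranges: 5.3, 4.8, 0.8, 0.8, 0.6, 3.3, 0.2, 2.7, 5.0, 1.7, 5.4, 11.6, 2.3, 8.2; M̄R̄ = 52.7000 / 14 = 3.7643
LCL = X̄ − 3·M̄R̄/d₂ = 167.1467 − 3 × 3.7643 / 1.128 = 157.1353

157.14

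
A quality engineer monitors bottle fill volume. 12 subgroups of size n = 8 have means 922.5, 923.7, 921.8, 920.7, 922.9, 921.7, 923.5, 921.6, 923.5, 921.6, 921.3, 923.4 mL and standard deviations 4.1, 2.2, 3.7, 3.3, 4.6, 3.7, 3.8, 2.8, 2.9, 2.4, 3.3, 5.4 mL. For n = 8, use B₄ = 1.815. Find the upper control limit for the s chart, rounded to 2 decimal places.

s̄ = (4.1 + 2.2 + 3.7 + 3.3 + 4.6 + 3.7 + 3.8 + 2.8 + 2.9 + 2.4 + 3.3 + 5.4) / 12 = 3.5167
UCL_s = B₄·s̄ = 1.815 × 3.5167 = 6.3828

6.38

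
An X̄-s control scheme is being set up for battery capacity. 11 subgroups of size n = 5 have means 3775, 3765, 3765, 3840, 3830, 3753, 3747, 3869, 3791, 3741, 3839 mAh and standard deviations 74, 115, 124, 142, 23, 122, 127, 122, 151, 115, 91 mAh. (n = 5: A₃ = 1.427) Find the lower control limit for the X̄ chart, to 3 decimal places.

3635.822

X̄̄ = (3775 + 3765 + 3765 + 3840 + 3830 + 3753 + 3747 + 3869 + 3791 + 3741 + 3839) / 11 = 3792.2727
s̄ = (74 + 115 + 124 + 142 + 23 + 122 + 127 + 122 + 151 + 115 + 91) / 11 = 109.6364
LCL = X̄̄ − A₃·s̄ = 3792.2727 − 1.427 × 109.6364 = 3635.8216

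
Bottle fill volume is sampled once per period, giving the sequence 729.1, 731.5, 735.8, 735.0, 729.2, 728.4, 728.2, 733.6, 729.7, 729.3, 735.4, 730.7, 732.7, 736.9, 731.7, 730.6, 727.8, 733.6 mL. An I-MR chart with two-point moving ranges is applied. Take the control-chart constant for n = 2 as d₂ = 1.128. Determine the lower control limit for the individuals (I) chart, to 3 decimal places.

X̄ = (729.1 + 731.5 + 735.8 + 735.0 + 729.2 + 728.4 + 728.2 + 733.6 + 729.7 + 729.3 + 735.4 + 730.7 + 732.7 + 736.9 + 731.7 + 730.6 + 727.8 + 733.6) / 18 = 731.6222
Moving ranges: 2.4, 4.3, 0.8, 5.8, 0.8, 0.2, 5.4, 3.9, 0.4, 6.1, 4.7, 2.0, 4.2, 5.2, 1.1, 2.8, 5.8; M̄R̄ = 55.9000 / 17 = 3.2882
LCL = X̄ − 3·M̄R̄/d₂ = 731.6222 − 3 × 3.2882 / 1.128 = 722.8769

722.877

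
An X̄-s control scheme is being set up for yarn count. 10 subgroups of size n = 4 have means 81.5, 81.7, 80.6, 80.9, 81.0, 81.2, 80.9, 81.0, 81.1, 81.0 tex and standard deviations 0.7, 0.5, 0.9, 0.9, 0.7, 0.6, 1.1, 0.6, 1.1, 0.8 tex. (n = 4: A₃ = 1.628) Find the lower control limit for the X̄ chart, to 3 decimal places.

79.804

X̄̄ = (81.5 + 81.7 + 80.6 + 80.9 + 81.0 + 81.2 + 80.9 + 81.0 + 81.1 + 81.0) / 10 = 81.0900
s̄ = (0.7 + 0.5 + 0.9 + 0.9 + 0.7 + 0.6 + 1.1 + 0.6 + 1.1 + 0.8) / 10 = 0.7900
LCL = X̄̄ − A₃·s̄ = 81.0900 − 1.628 × 0.7900 = 79.8039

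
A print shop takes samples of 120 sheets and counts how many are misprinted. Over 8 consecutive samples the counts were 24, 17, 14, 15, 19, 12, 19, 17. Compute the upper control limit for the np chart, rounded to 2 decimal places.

28.62

p̄ = Σdᵢ / (k·n) = 137 / (8 × 120) = 0.14271
UCL = np̄ + 3·√(np̄(1−p̄)) = 17.1250 + 3 × √(17.1250×0.85729) = 17.1250 + 3 × 3.8316 = 28.6198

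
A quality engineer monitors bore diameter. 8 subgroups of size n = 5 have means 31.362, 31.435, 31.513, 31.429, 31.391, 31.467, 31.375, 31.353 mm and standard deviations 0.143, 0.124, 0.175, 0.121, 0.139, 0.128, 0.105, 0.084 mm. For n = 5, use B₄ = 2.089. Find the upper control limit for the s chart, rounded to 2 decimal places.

0.27

s̄ = (0.143 + 0.124 + 0.175 + 0.121 + 0.139 + 0.128 + 0.105 + 0.084) / 8 = 0.1274
UCL_s = B₄·s̄ = 2.089 × 0.1274 = 0.2661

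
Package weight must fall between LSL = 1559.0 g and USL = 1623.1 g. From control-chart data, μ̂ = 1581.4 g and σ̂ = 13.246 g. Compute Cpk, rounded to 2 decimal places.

Cpu = (USL − μ̂) / (3σ̂) = (1623.1 − 1581.4) / (3 × 13.246) = 1.0494; Cpl = (μ̂ − LSL) / (3σ̂) = (1581.4 − 1559.0) / (3 × 13.246) = 0.5637; Cpk = min(Cpu, Cpl) = 0.5637

0.56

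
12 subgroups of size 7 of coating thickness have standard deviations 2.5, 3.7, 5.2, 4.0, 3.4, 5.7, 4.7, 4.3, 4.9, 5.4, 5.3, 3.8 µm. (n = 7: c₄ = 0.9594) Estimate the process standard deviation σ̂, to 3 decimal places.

4.595

s̄ = (2.5 + 3.7 + 5.2 + 4.0 + 3.4 + 5.7 + 4.7 + 4.3 + 4.9 + 5.4 + 5.3 + 3.8) / 12 = 4.4083
σ̂ = s̄ / c₄ = 4.4083 / 0.9594 = 4.5949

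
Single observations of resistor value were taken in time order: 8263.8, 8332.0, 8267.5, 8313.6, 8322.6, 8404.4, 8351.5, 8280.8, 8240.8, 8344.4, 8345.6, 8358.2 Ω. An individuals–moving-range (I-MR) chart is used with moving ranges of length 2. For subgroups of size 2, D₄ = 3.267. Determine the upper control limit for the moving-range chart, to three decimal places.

163.528

Moving ranges: 68.2, 64.5, 46.1, 9.0, 81.8, 52.9, 70.7, 40.0, 103.6, 1.2, 12.6; M̄R̄ = 550.6000 / 11 = 50.0545
UCL_MR = D₄·M̄R̄ = 3.267 × 50.0545 = 163.5282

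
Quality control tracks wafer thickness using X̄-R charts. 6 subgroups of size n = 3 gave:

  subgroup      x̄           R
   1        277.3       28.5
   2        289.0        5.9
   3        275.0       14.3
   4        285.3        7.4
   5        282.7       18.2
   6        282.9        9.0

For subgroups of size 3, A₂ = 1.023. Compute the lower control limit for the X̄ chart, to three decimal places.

X̄̄ = (277.3 + 289.0 + 275.0 + 285.3 + 282.7 + 282.9) / 6 = 1692.2000 / 6 = 282.0333
R̄ = (28.5 + 5.9 + 14.3 + 7.4 + 18.2 + 9.0) / 6 = 83.3000 / 6 = 13.8833
LCL = X̄̄ − A₂·R̄ = 282.0333 − 1.023 × 13.8833 = 267.8307

267.831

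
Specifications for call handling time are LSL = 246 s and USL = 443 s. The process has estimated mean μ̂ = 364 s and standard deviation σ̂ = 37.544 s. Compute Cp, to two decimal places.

Cp = (USL − LSL) / (6σ̂) = (443 − 246) / (6 × 37.544) = 197.0000 / 225.2640 = 0.8745

0.87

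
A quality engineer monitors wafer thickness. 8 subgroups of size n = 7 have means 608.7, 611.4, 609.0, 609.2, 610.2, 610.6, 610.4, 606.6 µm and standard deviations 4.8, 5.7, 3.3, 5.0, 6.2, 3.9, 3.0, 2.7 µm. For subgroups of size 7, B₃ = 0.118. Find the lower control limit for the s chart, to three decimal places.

s̄ = (4.8 + 5.7 + 3.3 + 5.0 + 6.2 + 3.9 + 3.0 + 2.7) / 8 = 4.3250
LCL_s = B₃·s̄ = 0.118 × 4.3250 = 0.5103

0.510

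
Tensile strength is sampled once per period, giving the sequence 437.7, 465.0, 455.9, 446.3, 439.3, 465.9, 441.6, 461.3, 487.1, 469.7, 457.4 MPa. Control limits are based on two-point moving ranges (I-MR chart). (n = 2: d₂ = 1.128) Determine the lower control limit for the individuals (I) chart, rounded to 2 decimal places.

X̄ = (437.7 + 465.0 + 455.9 + 446.3 + 439.3 + 465.9 + 441.6 + 461.3 + 487.1 + 469.7 + 457.4) / 11 = 457.0182
Moving ranges: 27.3, 9.1, 9.6, 7.0, 26.6, 24.3, 19.7, 25.8, 17.4, 12.3; M̄R̄ = 179.1000 / 10 = 17.9100
LCL = X̄ − 3·M̄R̄/d₂ = 457.0182 − 3 × 17.9100 / 1.128 = 409.3852

409.39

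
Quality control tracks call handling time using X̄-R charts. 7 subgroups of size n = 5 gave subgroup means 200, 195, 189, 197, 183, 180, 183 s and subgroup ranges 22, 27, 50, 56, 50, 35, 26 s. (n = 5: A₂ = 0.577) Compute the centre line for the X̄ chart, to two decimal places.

X̄̄ = (200 + 195 + 189 + 197 + 183 + 180 + 183) / 7 = 1327.0000 / 7 = 189.5714
CL = X̄̄ = 189.5714

189.57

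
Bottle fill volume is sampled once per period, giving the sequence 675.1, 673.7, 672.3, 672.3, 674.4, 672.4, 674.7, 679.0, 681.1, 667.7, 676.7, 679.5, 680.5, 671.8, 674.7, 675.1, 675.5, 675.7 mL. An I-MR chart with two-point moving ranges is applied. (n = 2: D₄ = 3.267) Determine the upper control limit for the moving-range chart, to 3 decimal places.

10.454

Moving ranges: 1.4, 1.4, 0.0, 2.1, 2.0, 2.3, 4.3, 2.1, 13.4, 9.0, 2.8, 1.0, 8.7, 2.9, 0.4, 0.4, 0.2; M̄R̄ = 54.4000 / 17 = 3.2000
UCL_MR = D₄·M̄R̄ = 3.267 × 3.2000 = 10.4544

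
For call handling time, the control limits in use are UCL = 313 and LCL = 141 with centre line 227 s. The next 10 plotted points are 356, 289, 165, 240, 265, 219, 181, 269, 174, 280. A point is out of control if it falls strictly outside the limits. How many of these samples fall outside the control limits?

1

Compare each point to [141, 313]: sample 1 = 356 > UCL.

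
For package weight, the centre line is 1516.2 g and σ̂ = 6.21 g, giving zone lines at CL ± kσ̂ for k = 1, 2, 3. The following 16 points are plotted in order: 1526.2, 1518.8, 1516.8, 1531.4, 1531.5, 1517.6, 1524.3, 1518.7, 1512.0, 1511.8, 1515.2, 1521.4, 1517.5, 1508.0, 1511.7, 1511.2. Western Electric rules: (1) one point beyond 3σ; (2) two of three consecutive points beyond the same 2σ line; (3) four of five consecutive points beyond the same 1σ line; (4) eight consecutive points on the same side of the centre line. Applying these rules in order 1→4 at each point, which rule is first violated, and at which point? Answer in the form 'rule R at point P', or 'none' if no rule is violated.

Zone of each point (C = within 1σ̂, B = 1σ̂–2σ̂, A = 2σ̂–3σ̂, * = beyond 3σ̂; sign = side of CL): 1:+B, 2:+C, 3:+C, 4:+A, 5:+A, 6:+C, 7:+B, 8:+C, 9:-C, 10:-C, 11:-C, 12:+C, 13:+C, 14:-B, 15:-C, 16:-C
Rule 2 (two of three consecutive points beyond the same 2σ limit) is satisfied at point 5.

rule 2 at point 5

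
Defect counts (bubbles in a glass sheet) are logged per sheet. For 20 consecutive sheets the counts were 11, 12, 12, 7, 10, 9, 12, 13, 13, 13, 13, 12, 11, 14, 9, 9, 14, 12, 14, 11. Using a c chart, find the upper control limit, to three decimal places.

21.746

c̄ = (11 + 12 + 12 + 7 + 10 + 9 + 12 + 13 + 13 + 13 + 13 + 12 + 11 + 14 + 9 + 9 + 14 + 12 + 14 + 11) / 20 = 231 / 20 = 11.5500
UCL = c̄ + 3√c̄ = 11.5500 + 3 × √11.5500 = 11.5500 + 3 × 3.3985 = 21.7456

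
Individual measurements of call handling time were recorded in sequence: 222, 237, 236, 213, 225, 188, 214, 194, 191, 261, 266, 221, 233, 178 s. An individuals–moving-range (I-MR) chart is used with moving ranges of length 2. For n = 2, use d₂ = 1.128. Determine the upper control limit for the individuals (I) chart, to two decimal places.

286.21

X̄ = (222 + 237 + 236 + 213 + 225 + 188 + 214 + 194 + 191 + 261 + 266 + 221 + 233 + 178) / 14 = 219.9286
Moving ranges: 15, 1, 23, 12, 37, 26, 20, 3, 70, 5, 45, 12, 55; M̄R̄ = 324.0000 / 13 = 24.9231
UCL = X̄ + 3·M̄R̄/d₂ = 219.9286 + 3 × 24.9231 / 1.128 = 286.2134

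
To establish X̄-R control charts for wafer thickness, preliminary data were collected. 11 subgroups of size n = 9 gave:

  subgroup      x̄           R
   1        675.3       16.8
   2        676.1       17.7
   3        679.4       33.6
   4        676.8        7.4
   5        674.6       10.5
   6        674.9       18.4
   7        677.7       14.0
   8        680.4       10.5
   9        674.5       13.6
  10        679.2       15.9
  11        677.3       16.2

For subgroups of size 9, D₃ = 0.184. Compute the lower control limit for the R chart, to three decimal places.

2.921

R̄ = (16.8 + 17.7 + 33.6 + 7.4 + 10.5 + 18.4 + 14.0 + 10.5 + 13.6 + 15.9 + 16.2) / 11 = 174.6000 / 11 = 15.8727
LCL_R = D₃·R̄ = 0.184 × 15.8727 = 2.9206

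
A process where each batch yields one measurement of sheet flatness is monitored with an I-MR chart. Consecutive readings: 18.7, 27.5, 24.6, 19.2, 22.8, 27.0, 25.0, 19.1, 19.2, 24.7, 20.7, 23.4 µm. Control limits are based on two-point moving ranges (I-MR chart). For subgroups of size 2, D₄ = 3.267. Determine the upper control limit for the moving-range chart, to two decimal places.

13.39

Moving ranges: 8.8, 2.9, 5.4, 3.6, 4.2, 2.0, 5.9, 0.1, 5.5, 4.0, 2.7; M̄R̄ = 45.1000 / 11 = 4.1000
UCL_MR = D₄·M̄R̄ = 3.267 × 4.1000 = 13.3947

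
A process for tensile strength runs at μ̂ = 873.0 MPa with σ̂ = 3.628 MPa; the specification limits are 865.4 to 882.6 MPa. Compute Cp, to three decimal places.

Cp = (USL − LSL) / (6σ̂) = (882.6 − 865.4) / (6 × 3.628) = 17.2000 / 21.7680 = 0.7902

0.790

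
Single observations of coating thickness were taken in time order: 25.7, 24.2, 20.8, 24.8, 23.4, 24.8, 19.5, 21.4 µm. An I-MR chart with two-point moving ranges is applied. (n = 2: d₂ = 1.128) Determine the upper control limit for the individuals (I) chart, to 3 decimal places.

X̄ = (25.7 + 24.2 + 20.8 + 24.8 + 23.4 + 24.8 + 19.5 + 21.4) / 8 = 23.0750
Moving ranges: 1.5, 3.4, 4.0, 1.4, 1.4, 5.3, 1.9; M̄R̄ = 18.9000 / 7 = 2.7000
UCL = X̄ + 3·M̄R̄/d₂ = 23.0750 + 3 × 2.7000 / 1.128 = 30.2559

30.256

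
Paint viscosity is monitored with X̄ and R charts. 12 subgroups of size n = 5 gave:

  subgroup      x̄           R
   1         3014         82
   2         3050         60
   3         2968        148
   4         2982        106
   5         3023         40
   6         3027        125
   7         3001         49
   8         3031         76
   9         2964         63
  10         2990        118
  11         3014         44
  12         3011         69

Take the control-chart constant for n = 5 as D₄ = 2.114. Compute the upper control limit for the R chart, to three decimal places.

172.643

R̄ = (82 + 60 + 148 + 106 + 40 + 125 + 49 + 76 + 63 + 118 + 44 + 69) / 12 = 980.0000 / 12 = 81.6667
UCL_R = D₄·R̄ = 2.114 × 81.6667 = 172.6433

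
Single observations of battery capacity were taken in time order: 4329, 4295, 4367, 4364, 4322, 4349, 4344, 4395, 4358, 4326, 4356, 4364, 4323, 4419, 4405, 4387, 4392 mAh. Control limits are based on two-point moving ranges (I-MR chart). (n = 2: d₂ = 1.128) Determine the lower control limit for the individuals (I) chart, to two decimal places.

X̄ = (4329 + 4295 + 4367 + 4364 + 4322 + 4349 + 4344 + 4395 + 4358 + 4326 + 4356 + 4364 + 4323 + 4419 + 4405 + 4387 + 4392) / 17 = 4358.5294
Moving ranges: 34, 72, 3, 42, 27, 5, 51, 37, 32, 30, 8, 41, 96, 14, 18, 5; M̄R̄ = 515.0000 / 16 = 32.1875
LCL = X̄ − 3·M̄R̄/d₂ = 4358.5294 − 3 × 32.1875 / 1.128 = 4272.9244

4272.92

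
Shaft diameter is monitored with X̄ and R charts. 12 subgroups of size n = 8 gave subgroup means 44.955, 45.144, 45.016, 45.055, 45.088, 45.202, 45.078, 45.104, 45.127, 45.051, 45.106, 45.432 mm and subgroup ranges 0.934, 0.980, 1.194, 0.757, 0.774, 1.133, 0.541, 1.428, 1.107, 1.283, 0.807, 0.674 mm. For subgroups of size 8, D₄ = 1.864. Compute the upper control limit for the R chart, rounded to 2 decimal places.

R̄ = (0.934 + 0.980 + 1.194 + 0.757 + 0.774 + 1.133 + 0.541 + 1.428 + 1.107 + 1.283 + 0.807 + 0.674) / 12 = 11.6120 / 12 = 0.9677
UCL_R = D₄·R̄ = 1.864 × 0.9677 = 1.8037

1.80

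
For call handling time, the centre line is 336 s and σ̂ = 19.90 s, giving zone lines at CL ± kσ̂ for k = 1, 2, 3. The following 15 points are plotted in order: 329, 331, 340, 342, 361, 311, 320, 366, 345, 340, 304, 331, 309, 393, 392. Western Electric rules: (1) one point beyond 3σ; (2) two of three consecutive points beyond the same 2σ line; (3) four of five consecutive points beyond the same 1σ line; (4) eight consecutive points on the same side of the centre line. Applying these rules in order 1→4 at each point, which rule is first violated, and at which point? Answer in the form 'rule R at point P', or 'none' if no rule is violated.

Zone of each point (C = within 1σ̂, B = 1σ̂–2σ̂, A = 2σ̂–3σ̂, * = beyond 3σ̂; sign = side of CL): 1:-C, 2:-C, 3:+C, 4:+C, 5:+B, 6:-B, 7:-C, 8:+B, 9:+C, 10:+C, 11:-B, 12:-C, 13:-B, 14:+A, 15:+A
Rule 2 (two of three consecutive points beyond the same 2σ limit) is satisfied at point 15.

rule 2 at point 15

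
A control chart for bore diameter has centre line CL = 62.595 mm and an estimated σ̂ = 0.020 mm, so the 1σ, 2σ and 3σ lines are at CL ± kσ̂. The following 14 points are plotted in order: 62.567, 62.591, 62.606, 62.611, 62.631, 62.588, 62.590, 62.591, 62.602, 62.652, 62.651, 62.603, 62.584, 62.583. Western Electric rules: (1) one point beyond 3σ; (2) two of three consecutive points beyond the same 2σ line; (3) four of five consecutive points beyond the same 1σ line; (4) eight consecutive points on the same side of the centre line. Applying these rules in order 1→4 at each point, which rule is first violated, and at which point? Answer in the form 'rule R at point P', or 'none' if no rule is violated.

rule 2 at point 11

Zone of each point (C = within 1σ̂, B = 1σ̂–2σ̂, A = 2σ̂–3σ̂, * = beyond 3σ̂; sign = side of CL): 1:-B, 2:-C, 3:+C, 4:+C, 5:+B, 6:-C, 7:-C, 8:-C, 9:+C, 10:+A, 11:+A, 12:+C, 13:-C, 14:-C
Rule 2 (two of three consecutive points beyond the same 2σ limit) is satisfied at point 11.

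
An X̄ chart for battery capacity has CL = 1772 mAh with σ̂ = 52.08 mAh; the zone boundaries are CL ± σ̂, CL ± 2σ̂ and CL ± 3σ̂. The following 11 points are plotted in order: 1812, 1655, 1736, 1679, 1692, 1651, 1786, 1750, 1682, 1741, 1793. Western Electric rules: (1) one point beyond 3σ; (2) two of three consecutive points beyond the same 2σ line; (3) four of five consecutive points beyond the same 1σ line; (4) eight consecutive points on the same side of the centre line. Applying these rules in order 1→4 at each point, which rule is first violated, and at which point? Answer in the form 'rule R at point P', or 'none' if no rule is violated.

rule 3 at point 6

Zone of each point (C = within 1σ̂, B = 1σ̂–2σ̂, A = 2σ̂–3σ̂, * = beyond 3σ̂; sign = side of CL): 1:+C, 2:-A, 3:-C, 4:-B, 5:-B, 6:-A, 7:+C, 8:-C, 9:-B, 10:-C, 11:+C
Rule 3 (four of five consecutive points beyond the same 1σ limit) is satisfied at point 6.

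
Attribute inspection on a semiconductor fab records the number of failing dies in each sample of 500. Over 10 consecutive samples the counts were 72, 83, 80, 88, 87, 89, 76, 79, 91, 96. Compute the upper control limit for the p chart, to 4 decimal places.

p̄ = Σdᵢ / (k·n) = 841 / (10 × 500) = 0.16820
UCL = p̄ + 3·√(p̄(1−p̄)/n) = 0.16820 + 3 × √(0.16820×0.83180/500) = 0.16820 + 3 × 0.01673 = 0.21838

0.2184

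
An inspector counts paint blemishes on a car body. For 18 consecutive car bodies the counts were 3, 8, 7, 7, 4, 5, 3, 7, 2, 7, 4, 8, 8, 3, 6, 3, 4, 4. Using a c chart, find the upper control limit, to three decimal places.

c̄ = (3 + 8 + 7 + 7 + 4 + 5 + 3 + 7 + 2 + 7 + 4 + 8 + 8 + 3 + 6 + 3 + 4 + 4) / 18 = 93 / 18 = 5.1667
UCL = c̄ + 3√c̄ = 5.1667 + 3 × √5.1667 = 5.1667 + 3 × 2.2730 = 11.9858

11.986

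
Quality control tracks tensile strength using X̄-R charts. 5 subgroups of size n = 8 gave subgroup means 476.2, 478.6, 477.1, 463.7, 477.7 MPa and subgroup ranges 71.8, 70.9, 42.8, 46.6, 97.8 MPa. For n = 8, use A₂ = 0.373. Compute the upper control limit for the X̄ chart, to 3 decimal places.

X̄̄ = (476.2 + 478.6 + 477.1 + 463.7 + 477.7) / 5 = 2373.3000 / 5 = 474.6600
R̄ = (71.8 + 70.9 + 42.8 + 46.6 + 97.8) / 5 = 329.9000 / 5 = 65.9800
UCL = X̄̄ + A₂·R̄ = 474.6600 + 0.373 × 65.9800 = 499.2705

499.271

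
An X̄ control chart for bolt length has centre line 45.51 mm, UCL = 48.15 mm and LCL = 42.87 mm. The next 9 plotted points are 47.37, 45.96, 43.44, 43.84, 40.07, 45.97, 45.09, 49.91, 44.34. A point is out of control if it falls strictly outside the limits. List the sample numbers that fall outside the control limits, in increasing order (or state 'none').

Compare each point to [42.87, 48.15]: sample 5 = 40.07 < LCL; sample 8 = 49.91 > UCL.

5, 8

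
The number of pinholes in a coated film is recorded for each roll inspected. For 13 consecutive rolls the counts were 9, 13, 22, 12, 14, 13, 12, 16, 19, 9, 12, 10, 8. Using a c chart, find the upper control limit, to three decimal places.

23.817

c̄ = (9 + 13 + 22 + 12 + 14 + 13 + 12 + 16 + 19 + 9 + 12 + 10 + 8) / 13 = 169 / 13 = 13.0000
UCL = c̄ + 3√c̄ = 13.0000 + 3 × √13.0000 = 13.0000 + 3 × 3.6056 = 23.8167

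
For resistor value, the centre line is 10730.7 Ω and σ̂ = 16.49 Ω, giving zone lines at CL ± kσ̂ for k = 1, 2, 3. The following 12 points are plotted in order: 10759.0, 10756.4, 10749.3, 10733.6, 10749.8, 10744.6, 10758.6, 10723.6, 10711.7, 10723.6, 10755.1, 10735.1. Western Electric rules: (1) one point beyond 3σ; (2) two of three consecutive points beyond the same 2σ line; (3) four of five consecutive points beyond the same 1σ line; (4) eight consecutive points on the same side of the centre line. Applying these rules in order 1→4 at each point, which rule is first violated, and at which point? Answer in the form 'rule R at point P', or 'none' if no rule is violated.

Zone of each point (C = within 1σ̂, B = 1σ̂–2σ̂, A = 2σ̂–3σ̂, * = beyond 3σ̂; sign = side of CL): 1:+B, 2:+B, 3:+B, 4:+C, 5:+B, 6:+C, 7:+B, 8:-C, 9:-B, 10:-C, 11:+B, 12:+C
Rule 3 (four of five consecutive points beyond the same 1σ limit) is satisfied at point 5.

rule 3 at point 5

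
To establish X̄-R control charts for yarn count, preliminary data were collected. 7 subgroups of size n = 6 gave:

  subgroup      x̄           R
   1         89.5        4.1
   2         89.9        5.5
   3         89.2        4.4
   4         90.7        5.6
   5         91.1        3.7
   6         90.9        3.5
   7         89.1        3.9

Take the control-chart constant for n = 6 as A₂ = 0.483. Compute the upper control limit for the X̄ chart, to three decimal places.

92.175

X̄̄ = (89.5 + 89.9 + 89.2 + 90.7 + 91.1 + 90.9 + 89.1) / 7 = 630.4000 / 7 = 90.0571
R̄ = (4.1 + 5.5 + 4.4 + 5.6 + 3.7 + 3.5 + 3.9) / 7 = 30.7000 / 7 = 4.3857
UCL = X̄̄ + A₂·R̄ = 90.0571 + 0.483 × 4.3857 = 92.1754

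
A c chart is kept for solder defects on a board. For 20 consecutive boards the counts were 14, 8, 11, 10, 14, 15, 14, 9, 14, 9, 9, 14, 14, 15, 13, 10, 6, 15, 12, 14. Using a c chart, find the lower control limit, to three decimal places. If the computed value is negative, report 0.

c̄ = (14 + 8 + 11 + 10 + 14 + 15 + 14 + 9 + 14 + 9 + 9 + 14 + 14 + 15 + 13 + 10 + 6 + 15 + 12 + 14) / 20 = 240 / 20 = 12.0000
LCL = c̄ − 3√c̄ = 12.0000 − 3 × 3.4641 = 1.6077

1.608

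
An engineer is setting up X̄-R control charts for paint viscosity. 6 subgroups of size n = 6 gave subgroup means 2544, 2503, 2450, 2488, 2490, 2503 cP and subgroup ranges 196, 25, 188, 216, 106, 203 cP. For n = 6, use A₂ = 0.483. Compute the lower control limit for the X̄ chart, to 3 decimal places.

X̄̄ = (2544 + 2503 + 2450 + 2488 + 2490 + 2503) / 6 = 14978.0000 / 6 = 2496.3333
R̄ = (196 + 25 + 188 + 216 + 106 + 203) / 6 = 934.0000 / 6 = 155.6667
LCL = X̄̄ − A₂·R̄ = 2496.3333 − 0.483 × 155.6667 = 2421.1463

2421.146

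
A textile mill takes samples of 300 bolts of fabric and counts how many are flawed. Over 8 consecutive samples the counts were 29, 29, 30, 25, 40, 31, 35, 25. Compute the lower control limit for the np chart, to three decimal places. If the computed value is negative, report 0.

14.797

p̄ = Σdᵢ / (k·n) = 244 / (8 × 300) = 0.10167
LCL = np̄ − 3·√(np̄(1−p̄)) = 30.5000 − 3 × 5.2344 = 14.7967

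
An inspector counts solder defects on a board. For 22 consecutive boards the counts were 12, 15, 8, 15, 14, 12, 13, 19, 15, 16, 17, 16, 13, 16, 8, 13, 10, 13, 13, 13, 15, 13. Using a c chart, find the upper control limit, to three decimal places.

c̄ = (12 + 15 + 8 + 15 + 14 + 12 + 13 + 19 + 15 + 16 + 17 + 16 + 13 + 16 + 8 + 13 + 10 + 13 + 13 + 13 + 15 + 13) / 22 = 299 / 22 = 13.5909
UCL = c̄ + 3√c̄ = 13.5909 + 3 × √13.5909 = 13.5909 + 3 × 3.6866 = 24.6507

24.651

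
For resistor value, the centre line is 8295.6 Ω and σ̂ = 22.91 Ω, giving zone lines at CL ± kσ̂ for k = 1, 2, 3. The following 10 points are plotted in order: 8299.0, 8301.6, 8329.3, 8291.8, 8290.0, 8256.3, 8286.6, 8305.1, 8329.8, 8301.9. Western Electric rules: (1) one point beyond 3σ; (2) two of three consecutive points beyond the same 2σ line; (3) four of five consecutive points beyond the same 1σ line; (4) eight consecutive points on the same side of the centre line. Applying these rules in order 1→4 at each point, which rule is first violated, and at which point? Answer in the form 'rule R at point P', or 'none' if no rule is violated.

none

Zone of each point (C = within 1σ̂, B = 1σ̂–2σ̂, A = 2σ̂–3σ̂, * = beyond 3σ̂; sign = side of CL): 1:+C, 2:+C, 3:+B, 4:-C, 5:-C, 6:-B, 7:-C, 8:+C, 9:+B, 10:+C
No rule fires across all 10 points.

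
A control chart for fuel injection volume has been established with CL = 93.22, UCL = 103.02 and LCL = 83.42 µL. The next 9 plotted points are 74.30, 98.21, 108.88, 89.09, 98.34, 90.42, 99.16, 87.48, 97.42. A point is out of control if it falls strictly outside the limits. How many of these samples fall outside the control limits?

2

Compare each point to [83.42, 103.02]: sample 1 = 74.30 < LCL; sample 3 = 108.88 > UCL.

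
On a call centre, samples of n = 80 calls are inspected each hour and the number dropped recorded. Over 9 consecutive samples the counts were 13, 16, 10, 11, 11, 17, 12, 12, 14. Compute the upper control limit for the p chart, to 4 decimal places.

0.2844

p̄ = Σdᵢ / (k·n) = 116 / (9 × 80) = 0.16111
UCL = p̄ + 3·√(p̄(1−p̄)/n) = 0.16111 + 3 × √(0.16111×0.83889/80) = 0.16111 + 3 × 0.04110 = 0.28442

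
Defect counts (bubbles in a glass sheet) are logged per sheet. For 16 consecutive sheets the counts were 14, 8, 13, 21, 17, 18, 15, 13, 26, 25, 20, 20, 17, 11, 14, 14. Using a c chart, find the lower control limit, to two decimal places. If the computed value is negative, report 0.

c̄ = (14 + 8 + 13 + 21 + 17 + 18 + 15 + 13 + 26 + 25 + 20 + 20 + 17 + 11 + 14 + 14) / 16 = 266 / 16 = 16.6250
LCL = c̄ − 3√c̄ = 16.6250 − 3 × 4.0774 = 4.3929

4.39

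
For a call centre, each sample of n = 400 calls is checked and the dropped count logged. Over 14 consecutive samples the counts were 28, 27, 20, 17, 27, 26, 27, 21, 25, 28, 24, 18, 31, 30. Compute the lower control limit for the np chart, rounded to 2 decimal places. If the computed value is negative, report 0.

p̄ = Σdᵢ / (k·n) = 349 / (14 × 400) = 0.06232
LCL = np̄ − 3·√(np̄(1−p̄)) = 24.9286 − 3 × 4.8348 = 10.4243

10.42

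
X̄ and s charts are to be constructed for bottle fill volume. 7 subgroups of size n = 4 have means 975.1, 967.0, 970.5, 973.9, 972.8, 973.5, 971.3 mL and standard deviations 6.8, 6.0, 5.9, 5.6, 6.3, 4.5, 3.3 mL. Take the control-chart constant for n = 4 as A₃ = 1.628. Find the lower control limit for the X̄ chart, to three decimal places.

963.084

X̄̄ = (975.1 + 967.0 + 970.5 + 973.9 + 972.8 + 973.5 + 971.3) / 7 = 972.0143
s̄ = (6.8 + 6.0 + 5.9 + 5.6 + 6.3 + 4.5 + 3.3) / 7 = 5.4857
LCL = X̄̄ − A₃·s̄ = 972.0143 − 1.628 × 5.4857 = 963.0835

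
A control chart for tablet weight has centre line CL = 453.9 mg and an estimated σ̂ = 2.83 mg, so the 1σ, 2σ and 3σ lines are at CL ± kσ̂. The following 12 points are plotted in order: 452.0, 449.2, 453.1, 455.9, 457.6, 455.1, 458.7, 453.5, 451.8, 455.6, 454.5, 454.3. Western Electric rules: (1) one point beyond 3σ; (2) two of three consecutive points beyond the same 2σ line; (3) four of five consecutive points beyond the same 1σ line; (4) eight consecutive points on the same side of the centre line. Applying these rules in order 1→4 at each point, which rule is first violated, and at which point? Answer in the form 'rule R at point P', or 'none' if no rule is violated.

Zone of each point (C = within 1σ̂, B = 1σ̂–2σ̂, A = 2σ̂–3σ̂, * = beyond 3σ̂; sign = side of CL): 1:-C, 2:-B, 3:-C, 4:+C, 5:+B, 6:+C, 7:+B, 8:-C, 9:-C, 10:+C, 11:+C, 12:+C
No rule fires across all 12 points.

none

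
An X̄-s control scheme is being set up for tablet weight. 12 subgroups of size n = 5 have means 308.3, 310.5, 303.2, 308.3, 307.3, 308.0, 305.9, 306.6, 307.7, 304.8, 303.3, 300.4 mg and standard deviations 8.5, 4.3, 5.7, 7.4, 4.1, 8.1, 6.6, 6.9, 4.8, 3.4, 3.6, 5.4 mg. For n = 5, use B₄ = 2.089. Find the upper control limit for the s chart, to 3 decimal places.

s̄ = (8.5 + 4.3 + 5.7 + 7.4 + 4.1 + 8.1 + 6.6 + 6.9 + 4.8 + 3.4 + 3.6 + 5.4) / 12 = 5.7333
UCL_s = B₄·s̄ = 2.089 × 5.7333 = 11.9769

11.977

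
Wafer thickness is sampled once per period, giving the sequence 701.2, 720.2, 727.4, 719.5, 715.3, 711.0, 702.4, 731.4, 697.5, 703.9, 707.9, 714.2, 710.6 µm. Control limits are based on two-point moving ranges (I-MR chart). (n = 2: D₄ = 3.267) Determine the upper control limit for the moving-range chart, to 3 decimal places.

36.590

Moving ranges: 19.0, 7.2, 7.9, 4.2, 4.3, 8.6, 29.0, 33.9, 6.4, 4.0, 6.3, 3.6; M̄R̄ = 134.4000 / 12 = 11.2000
UCL_MR = D₄·M̄R̄ = 3.267 × 11.2000 = 36.5904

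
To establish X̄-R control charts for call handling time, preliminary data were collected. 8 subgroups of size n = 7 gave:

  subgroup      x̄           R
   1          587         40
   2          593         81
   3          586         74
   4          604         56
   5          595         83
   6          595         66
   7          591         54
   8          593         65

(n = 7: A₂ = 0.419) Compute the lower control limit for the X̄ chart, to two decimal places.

X̄̄ = (587 + 593 + 586 + 604 + 595 + 595 + 591 + 593) / 8 = 4744.0000 / 8 = 593.0000
R̄ = (40 + 81 + 74 + 56 + 83 + 66 + 54 + 65) / 8 = 519.0000 / 8 = 64.8750
LCL = X̄̄ − A₂·R̄ = 593.0000 − 0.419 × 64.8750 = 565.8174

565.82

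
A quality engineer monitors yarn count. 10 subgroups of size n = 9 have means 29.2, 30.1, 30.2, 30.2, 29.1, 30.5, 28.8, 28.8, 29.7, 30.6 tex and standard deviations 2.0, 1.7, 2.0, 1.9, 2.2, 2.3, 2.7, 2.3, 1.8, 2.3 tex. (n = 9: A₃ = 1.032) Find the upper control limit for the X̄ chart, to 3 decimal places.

X̄̄ = (29.2 + 30.1 + 30.2 + 30.2 + 29.1 + 30.5 + 28.8 + 28.8 + 29.7 + 30.6) / 10 = 29.7200
s̄ = (2.0 + 1.7 + 2.0 + 1.9 + 2.2 + 2.3 + 2.7 + 2.3 + 1.8 + 2.3) / 10 = 2.1200
UCL = X̄̄ + A₃·s̄ = 29.7200 + 1.032 × 2.1200 = 31.9078

31.908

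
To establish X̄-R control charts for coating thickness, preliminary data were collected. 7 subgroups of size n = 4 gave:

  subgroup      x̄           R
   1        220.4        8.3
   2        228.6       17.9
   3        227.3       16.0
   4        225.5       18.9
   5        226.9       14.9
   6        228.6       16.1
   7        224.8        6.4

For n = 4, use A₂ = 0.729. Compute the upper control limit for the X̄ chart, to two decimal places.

236.27

X̄̄ = (220.4 + 228.6 + 227.3 + 225.5 + 226.9 + 228.6 + 224.8) / 7 = 1582.1000 / 7 = 226.0143
R̄ = (8.3 + 17.9 + 16.0 + 18.9 + 14.9 + 16.1 + 6.4) / 7 = 98.5000 / 7 = 14.0714
UCL = X̄̄ + A₂·R̄ = 226.0143 + 0.729 × 14.0714 = 236.2724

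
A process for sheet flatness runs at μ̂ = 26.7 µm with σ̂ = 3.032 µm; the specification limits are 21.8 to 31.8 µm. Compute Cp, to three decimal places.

Cp = (USL − LSL) / (6σ̂) = (31.8 − 21.8) / (6 × 3.032) = 10.0000 / 18.1920 = 0.5497

0.550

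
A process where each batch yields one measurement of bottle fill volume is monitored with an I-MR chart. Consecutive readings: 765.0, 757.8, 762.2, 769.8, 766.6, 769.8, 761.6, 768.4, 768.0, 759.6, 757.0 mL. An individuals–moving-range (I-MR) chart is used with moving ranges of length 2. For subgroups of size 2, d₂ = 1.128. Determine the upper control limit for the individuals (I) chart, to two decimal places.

777.99

X̄ = (765.0 + 757.8 + 762.2 + 769.8 + 766.6 + 769.8 + 761.6 + 768.4 + 768.0 + 759.6 + 757.0) / 11 = 764.1636
Moving ranges: 7.2, 4.4, 7.6, 3.2, 3.2, 8.2, 6.8, 0.4, 8.4, 2.6; M̄R̄ = 52.0000 / 10 = 5.2000
UCL = X̄ + 3·M̄R̄/d₂ = 764.1636 + 3 × 5.2000 / 1.128 = 777.9934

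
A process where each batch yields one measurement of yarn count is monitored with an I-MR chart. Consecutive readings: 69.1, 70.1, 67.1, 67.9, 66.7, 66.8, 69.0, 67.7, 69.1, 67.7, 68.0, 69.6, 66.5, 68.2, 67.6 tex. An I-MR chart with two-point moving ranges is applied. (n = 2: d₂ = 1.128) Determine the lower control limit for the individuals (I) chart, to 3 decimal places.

X̄ = (69.1 + 70.1 + 67.1 + 67.9 + 66.7 + 66.8 + 69.0 + 67.7 + 69.1 + 67.7 + 68.0 + 69.6 + 66.5 + 68.2 + 67.6) / 15 = 68.0733
Moving ranges: 1.0, 3.0, 0.8, 1.2, 0.1, 2.2, 1.3, 1.4, 1.4, 0.3, 1.6, 3.1, 1.7, 0.6; M̄R̄ = 19.7000 / 14 = 1.4071
LCL = X̄ − 3·M̄R̄/d₂ = 68.0733 − 3 × 1.4071 / 1.128 = 64.3309

64.331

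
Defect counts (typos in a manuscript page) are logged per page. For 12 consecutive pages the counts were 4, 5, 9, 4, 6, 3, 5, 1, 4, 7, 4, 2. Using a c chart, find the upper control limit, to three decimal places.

10.864

c̄ = (4 + 5 + 9 + 4 + 6 + 3 + 5 + 1 + 4 + 7 + 4 + 2) / 12 = 54 / 12 = 4.5000
UCL = c̄ + 3√c̄ = 4.5000 + 3 × √4.5000 = 4.5000 + 3 × 2.1213 = 10.8640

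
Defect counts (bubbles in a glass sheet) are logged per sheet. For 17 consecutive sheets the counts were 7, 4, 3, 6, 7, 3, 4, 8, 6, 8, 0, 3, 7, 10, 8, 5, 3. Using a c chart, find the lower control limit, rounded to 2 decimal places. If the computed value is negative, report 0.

0.00

c̄ = (7 + 4 + 3 + 6 + 7 + 3 + 4 + 8 + 6 + 8 + 0 + 3 + 7 + 10 + 8 + 5 + 3) / 17 = 92 / 17 = 5.4118
LCL = c̄ − 3√c̄ = 5.4118 − 3 × 2.3263 = -1.5672 → 0 (cannot be negative)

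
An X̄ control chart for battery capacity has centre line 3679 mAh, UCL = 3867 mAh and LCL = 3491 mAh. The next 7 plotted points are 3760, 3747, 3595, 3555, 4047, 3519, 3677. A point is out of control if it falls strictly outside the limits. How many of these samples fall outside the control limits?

1

Compare each point to [3491, 3867]: sample 5 = 4047 > UCL.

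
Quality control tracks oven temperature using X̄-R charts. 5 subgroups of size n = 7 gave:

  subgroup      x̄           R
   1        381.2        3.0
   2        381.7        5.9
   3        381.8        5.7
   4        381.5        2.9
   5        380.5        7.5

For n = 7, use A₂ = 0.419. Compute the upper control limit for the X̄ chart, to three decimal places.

X̄̄ = (381.2 + 381.7 + 381.8 + 381.5 + 380.5) / 5 = 1906.7000 / 5 = 381.3400
R̄ = (3.0 + 5.9 + 5.7 + 2.9 + 7.5) / 5 = 25.0000 / 5 = 5.0000
UCL = X̄̄ + A₂·R̄ = 381.3400 + 0.419 × 5.0000 = 383.4350

383.435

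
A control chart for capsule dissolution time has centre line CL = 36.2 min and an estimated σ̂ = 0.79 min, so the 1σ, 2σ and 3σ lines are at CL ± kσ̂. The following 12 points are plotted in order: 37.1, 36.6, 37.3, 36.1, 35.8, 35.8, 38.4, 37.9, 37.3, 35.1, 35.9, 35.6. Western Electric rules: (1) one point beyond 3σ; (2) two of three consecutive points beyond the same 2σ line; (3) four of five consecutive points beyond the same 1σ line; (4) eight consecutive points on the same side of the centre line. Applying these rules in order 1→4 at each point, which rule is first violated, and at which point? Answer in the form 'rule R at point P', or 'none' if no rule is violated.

Zone of each point (C = within 1σ̂, B = 1σ̂–2σ̂, A = 2σ̂–3σ̂, * = beyond 3σ̂; sign = side of CL): 1:+B, 2:+C, 3:+B, 4:-C, 5:-C, 6:-C, 7:+A, 8:+A, 9:+B, 10:-B, 11:-C, 12:-C
Rule 2 (two of three consecutive points beyond the same 2σ limit) is satisfied at point 8.

rule 2 at point 8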